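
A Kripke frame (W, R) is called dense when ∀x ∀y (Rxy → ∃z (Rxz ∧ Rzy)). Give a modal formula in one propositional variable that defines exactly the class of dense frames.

A defining formula is □□p → □p (the C4 axiom).
Suppose □□p→□p is valid. Take Rxy and set V(p)={w : xR²w}. Then □□p at x, so □p at x, so p at y, i.e. ∃z(Rxz∧Rzy).

□□p → □p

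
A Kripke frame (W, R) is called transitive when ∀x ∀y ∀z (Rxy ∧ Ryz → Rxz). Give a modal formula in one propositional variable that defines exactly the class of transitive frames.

A defining formula is □ψ → □□ψ (the 4 axiom).
Suppose □ψ→□□ψ is valid. Take Rxy, Ryz and set V(ψ)={w : Rxw}. Then □ψ at x, so □□ψ at x, so □ψ at y, so ψ at z, i.e. Rxz.

□ψ → □□ψ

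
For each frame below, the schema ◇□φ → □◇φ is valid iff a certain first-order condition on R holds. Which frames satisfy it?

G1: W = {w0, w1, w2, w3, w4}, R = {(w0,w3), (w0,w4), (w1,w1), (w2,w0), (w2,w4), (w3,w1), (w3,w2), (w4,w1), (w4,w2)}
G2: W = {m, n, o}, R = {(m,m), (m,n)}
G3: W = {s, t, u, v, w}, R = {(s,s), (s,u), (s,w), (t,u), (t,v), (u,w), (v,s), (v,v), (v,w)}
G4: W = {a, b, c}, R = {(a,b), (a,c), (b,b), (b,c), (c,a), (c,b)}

G4

This is the axiom for convergence; its first-order frame correspondent is ∀x ∀y ∀z (Rxy ∧ Rxz → ∃w (Ryw ∧ Rzw)).
G1: fails — Rw2w4 and Rw2w0 but w4 and w0 have no common successor.
G2: fails — Rmn and Rmn but n and n have no common successor.
G3: fails — Rsw and Rsw but w and w have no common successor.
G4: satisfies the condition.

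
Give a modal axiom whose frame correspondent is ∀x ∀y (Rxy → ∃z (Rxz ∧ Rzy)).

□□r → □r

This is density; the standard corresponding axiom is C4: □□r → □r.
Suppose □□r→□r is valid. Take Rxy and set V(r)={w : xR²w}. Then □□r at x, so □r at x, so r at y, i.e. ∃z(Rxz∧Rzy).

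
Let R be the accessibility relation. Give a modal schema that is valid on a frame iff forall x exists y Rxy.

□ψ → ◇ψ

This is seriality; the standard corresponding axiom is D: □ψ → ◇ψ.
Suppose □ψ→◇ψ is valid. At any x set V(ψ)=W. Then □ψ at x, so ◇ψ at x, so x has a successor.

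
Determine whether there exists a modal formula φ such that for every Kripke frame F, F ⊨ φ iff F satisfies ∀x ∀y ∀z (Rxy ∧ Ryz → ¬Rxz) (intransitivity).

If a class were modally definable it would be closed under surjective bounded morphisms (Goldblatt–Thomason).
The 5-cycle (worlds w0,w1,w2,w3,w4 with w0→w1→w2→w3→w4→w0) is intransitive. Mapping every world to a single reflexive point • is a surjective bounded morphism; the reflexive point is not intransitive (R••∧R•• but R••).
So the class is not modally definable.

No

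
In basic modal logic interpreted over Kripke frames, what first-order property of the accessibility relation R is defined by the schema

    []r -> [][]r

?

transitivity

Suppose □r→□□r is valid. Take Rxy, Ryz and set V(r)={w : Rxw}. Then □r at x, so □□r at x, so □r at y, so r at z, i.e. Rxz.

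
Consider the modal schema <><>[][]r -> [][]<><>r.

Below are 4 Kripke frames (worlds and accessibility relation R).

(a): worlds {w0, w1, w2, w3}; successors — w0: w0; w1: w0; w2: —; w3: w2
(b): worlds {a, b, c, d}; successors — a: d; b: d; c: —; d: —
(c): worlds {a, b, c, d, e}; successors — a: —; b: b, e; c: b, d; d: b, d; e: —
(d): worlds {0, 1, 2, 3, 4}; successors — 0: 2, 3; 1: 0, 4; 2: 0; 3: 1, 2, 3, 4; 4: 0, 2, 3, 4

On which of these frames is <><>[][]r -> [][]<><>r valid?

Frame correspondent (Sahlqvist): forall x forall y forall z ((x R^2 y & x R^2 z) -> exists w (y R^2 w & z R^2 w)) — i.e. a generalized confluence (Geach) condition.
(a): holds.
(b): holds.
(c): fails — bR²b, bR²e but no w with bR²w and eR²w.
(d): holds.

(a), (b), (d)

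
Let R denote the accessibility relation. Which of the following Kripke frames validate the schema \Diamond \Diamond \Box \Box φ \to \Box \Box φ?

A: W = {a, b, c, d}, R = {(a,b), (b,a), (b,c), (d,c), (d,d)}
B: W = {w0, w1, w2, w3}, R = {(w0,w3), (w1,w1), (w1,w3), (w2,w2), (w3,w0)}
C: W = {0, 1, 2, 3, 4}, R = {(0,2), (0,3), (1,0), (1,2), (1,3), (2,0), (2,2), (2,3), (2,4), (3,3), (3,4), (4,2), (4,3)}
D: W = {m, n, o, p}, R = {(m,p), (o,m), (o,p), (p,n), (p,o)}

none

This is the axiom for a generalized confluence (Geach) condition; its first-order frame correspondent is \forall x \forall y \forall z ((x R^2 y \wedge x R^2 z) \to \exists w (y R^2 w \wedge z = w)).
A: fails — aR²c, aR²a but no w with cR²w and a=w.
B: fails — w1R²w0, w1R²w1 but no w with w0R²w and w1=w.
C: fails — 0R²3, 0R²0 but no w with 3R²w and 0=w.
D: fails — mR²n, mR²n but no w with nR²w and n=w.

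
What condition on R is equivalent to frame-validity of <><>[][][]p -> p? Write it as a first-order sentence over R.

This is a Sahlqvist (Geach-type) schema ◇^2□^3p → □^0◇^0p.
Minimal-valuation argument: fix x; take any y with xR^2y and any z with xR^0z. Set V(p) to the set of worlds R-reachable from y in exactly 3 steps. Then □^3p holds at y, so the antecedent holds at x; validity forces ◇^0p at z, giving a w with zR^0w and yR^3w.
First-order correspondent: forall x forall y (x R^2 y -> exists w (y R^3 w & x = w)).

forall x forall y (x R^2 y -> exists w (y R^3 w & x = w))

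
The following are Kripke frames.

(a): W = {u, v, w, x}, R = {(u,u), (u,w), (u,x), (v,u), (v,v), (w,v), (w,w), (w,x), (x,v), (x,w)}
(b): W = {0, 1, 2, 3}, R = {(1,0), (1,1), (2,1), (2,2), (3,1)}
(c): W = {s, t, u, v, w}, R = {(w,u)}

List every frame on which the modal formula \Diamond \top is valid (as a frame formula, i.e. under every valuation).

(a)

Frame correspondent (Sahlqvist): \forall x \exists y Rxy — i.e. seriality.
(a): condition met.
(b): fails — world 0 has no successor.
(c): fails — world s has no successor.
Valid on: (a).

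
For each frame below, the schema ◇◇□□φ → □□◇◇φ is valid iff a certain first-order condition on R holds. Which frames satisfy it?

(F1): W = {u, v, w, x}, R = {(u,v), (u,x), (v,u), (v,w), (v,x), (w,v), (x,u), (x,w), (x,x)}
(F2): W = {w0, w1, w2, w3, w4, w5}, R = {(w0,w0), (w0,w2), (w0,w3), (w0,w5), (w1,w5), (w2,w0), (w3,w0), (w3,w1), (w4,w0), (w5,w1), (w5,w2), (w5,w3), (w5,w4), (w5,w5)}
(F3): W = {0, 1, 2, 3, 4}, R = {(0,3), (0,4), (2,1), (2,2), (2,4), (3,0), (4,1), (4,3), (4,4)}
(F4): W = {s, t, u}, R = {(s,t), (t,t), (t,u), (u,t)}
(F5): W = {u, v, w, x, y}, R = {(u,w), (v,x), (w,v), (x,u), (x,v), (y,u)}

The schema corresponds to a generalized confluence (Geach) condition: ∀x ∀y ∀z ((xR²y ∧ xR²z) → ∃w (yR²w ∧ zR²w)).
(F1): ✓.
(F2): ✓.
(F3): fails — 0R²0, 0R²1 but no w with 0R²w and 1R²w.
(F4): ✓.
(F5): ✓.
Valid on: (F1), (F2), (F4), (F5).

(F1), (F2), (F4), (F5)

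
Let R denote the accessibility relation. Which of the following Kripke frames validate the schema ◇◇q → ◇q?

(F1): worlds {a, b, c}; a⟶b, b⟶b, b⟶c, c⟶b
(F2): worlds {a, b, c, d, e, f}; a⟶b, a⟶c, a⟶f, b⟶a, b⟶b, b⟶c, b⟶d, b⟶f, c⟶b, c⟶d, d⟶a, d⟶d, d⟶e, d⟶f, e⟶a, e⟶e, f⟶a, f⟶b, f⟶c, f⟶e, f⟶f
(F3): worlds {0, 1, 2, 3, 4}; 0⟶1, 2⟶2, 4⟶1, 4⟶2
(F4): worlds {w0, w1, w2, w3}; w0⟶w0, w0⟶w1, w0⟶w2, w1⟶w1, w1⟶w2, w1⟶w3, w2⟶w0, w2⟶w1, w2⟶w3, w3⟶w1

(F3)

This is the axiom for transitivity; its first-order frame correspondent is ∀x ∀y ∀z (Rxy ∧ Ryz → Rxz).
(F1): fails — Rab and Rbc but not Rac.
(F2): fails — Rcd and Rdf but not Rcf.
(F3): satisfies the condition.
(F4): fails — Rw1w2 and Rw2w0 but not Rw1w0.
Valid on: (F3).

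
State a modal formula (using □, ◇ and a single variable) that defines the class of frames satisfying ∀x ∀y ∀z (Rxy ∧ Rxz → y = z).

The condition is partial functionality. The CD schema ◇q → □q defines it.
Suppose ◇q→□q is valid. Take Rxy, Rxz and set V(q)={y}. Then ◇q at x, so □q at x, so q at z, i.e. z=y.

◇q → □q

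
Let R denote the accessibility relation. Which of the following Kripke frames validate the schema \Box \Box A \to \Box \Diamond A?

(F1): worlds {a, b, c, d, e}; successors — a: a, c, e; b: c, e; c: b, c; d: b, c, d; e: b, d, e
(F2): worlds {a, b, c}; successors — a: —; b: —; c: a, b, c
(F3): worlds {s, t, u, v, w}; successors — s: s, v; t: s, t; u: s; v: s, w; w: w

(F1), (F3)

Frame correspondent (Sahlqvist): \forall x \forall z (xRz \to \exists w (x R^2 w \wedge zRw)) — i.e. a generalized confluence (Geach) condition.
(F1): ✓.
(F2): fails — cRa but no w with cR²w and aRw.
(F3): ✓.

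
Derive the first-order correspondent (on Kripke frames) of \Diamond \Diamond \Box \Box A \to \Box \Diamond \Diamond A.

This is a Sahlqvist (Geach-type) schema ◇^2□^2A → □^1◇^2A.
Minimal-valuation argument: fix x; take any y with xR^2y and any z with xR^1z. Set V(A) to the set of worlds R-reachable from y in exactly 2 steps. Then □^2A holds at y, so the antecedent holds at x; validity forces ◇^2A at z, giving a w with zR^2w and yR^2w.
First-order correspondent: \forall x \forall y \forall z ((x R^2 y \wedge xRz) \to \exists w (y R^2 w \wedge z R^2 w)).

\forall x \forall y \forall z ((x R^2 y \wedge xRz) \to \exists w (y R^2 w \wedge z R^2 w))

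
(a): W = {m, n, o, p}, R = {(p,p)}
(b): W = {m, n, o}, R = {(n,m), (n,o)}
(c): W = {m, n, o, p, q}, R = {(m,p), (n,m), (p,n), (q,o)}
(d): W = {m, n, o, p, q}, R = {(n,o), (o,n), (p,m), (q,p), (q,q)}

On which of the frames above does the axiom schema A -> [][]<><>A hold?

(a), (b)

Frame correspondent (Sahlqvist): forall x forall z (x R^2 z -> exists w (x = w & z R^2 w)) — i.e. a generalized confluence (Geach) condition.
(a): condition met.
(b): condition met.
(c): fails — mR²n but no w with m=w and nR²w.
(d): fails — qR²m but no w with q=w and mR²w.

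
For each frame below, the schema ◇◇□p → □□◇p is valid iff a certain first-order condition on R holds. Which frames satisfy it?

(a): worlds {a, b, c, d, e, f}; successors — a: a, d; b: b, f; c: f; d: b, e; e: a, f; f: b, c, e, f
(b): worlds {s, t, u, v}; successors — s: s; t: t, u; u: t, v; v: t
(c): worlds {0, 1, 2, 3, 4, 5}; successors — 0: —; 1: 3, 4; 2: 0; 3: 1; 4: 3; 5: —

(b)

Frame correspondent (Sahlqvist): ∀x ∀y ∀z ((xR²y ∧ xR²z) → ∃w (yRw ∧ zRw)) — i.e. a generalized confluence (Geach) condition.
(a): fails — aR²a, aR²b but no w with aRw and bRw.
(b): holds.
(c): fails — 1R²1, 1R²3 but no w with 1Rw and 3Rw.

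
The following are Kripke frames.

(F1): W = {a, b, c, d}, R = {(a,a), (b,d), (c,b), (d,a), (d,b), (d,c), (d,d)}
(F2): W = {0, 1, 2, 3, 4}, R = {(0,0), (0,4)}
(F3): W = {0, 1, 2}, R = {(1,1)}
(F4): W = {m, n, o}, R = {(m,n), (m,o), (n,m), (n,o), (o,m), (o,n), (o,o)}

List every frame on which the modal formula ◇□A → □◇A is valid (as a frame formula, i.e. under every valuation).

Frame correspondent (Sahlqvist): ∀x ∀y ∀z (Rxy ∧ Rxz → ∃w (Ryw ∧ Rzw)) — i.e. convergence.
(F1): fails — Rdc and Rdb but c and b have no common successor.
(F2): fails — R00 and R04 but 0 and 4 have no common successor.
(F3): condition met.
(F4): condition met.
Valid on: (F3), (F4).

(F3), (F4)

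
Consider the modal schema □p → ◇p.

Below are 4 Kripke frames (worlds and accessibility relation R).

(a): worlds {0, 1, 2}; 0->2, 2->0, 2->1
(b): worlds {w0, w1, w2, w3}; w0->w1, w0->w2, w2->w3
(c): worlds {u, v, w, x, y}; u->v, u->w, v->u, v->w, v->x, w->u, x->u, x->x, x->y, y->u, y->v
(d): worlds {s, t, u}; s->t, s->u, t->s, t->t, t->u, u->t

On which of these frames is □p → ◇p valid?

The schema corresponds to seriality: ∀x ∃y Rxy.
(a): fails — world 1 has no successor.
(b): fails — world w1 has no successor.
(c): ✓.
(d): ✓.
Valid on: (c), (d).

(c), (d)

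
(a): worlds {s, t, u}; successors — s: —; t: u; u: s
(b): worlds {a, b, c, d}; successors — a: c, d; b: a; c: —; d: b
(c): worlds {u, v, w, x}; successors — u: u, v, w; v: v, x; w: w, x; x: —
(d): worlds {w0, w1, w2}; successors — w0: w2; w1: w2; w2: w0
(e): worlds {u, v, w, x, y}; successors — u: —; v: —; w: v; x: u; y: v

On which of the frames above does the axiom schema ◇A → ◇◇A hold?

Frame correspondent (Sahlqvist): ∀x ∀y (xRy → ∃w (y = w ∧ xR²w)) — i.e. a generalized confluence (Geach) condition.
(a): fails — tRu but no w with u=w and tR²w.
(b): fails — aRc but no w with c=w and aR²w.
(c): satisfies the condition.
(d): fails — w0Rw2 but no w with w2=w and w0R²w.
(e): fails — wRv but no t with v=t and wR²t.

(c)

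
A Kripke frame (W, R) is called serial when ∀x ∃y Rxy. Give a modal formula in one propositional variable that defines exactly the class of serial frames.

A defining formula is □q → ◇q (the D axiom).
Suppose □q→◇q is valid. At any x set V(q)=W. Then □q at x, so ◇q at x, so x has a successor.

□q → ◇q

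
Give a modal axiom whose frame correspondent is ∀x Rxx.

The condition is reflexivity. The T schema □r → r defines it.
Suppose □r→r is valid. At any x set V(r)={w : Rxw}. Then □r holds at x, so r holds at x, i.e. Rxx.

□r → r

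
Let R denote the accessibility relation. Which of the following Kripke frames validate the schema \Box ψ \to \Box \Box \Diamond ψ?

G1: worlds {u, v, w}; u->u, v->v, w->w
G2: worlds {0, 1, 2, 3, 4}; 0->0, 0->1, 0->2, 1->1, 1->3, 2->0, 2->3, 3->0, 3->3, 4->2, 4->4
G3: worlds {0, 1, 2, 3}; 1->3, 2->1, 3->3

G1

Frame correspondent (Sahlqvist): \forall x \forall z (x R^2 z \to \exists w (xRw \wedge zRw)) — i.e. a generalized confluence (Geach) condition.
G1: condition met.
G2: fails — 4R²2 but no w with 4Rw and 2Rw.
G3: fails — 2R²3 but no w with 2Rw and 3Rw.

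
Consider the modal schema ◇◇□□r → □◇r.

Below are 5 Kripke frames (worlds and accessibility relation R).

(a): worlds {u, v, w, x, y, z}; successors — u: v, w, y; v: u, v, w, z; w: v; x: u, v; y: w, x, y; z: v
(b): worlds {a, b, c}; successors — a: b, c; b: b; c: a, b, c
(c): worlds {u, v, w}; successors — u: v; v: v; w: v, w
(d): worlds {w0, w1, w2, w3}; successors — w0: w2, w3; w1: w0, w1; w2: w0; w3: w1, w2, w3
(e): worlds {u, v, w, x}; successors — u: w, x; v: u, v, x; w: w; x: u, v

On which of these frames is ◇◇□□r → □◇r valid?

(a), (b), (c)

This is the axiom for a generalized confluence (Geach) condition; its first-order frame correspondent is ∀x ∀y ∀z ((xR²y ∧ xRz) → ∃w (yR²w ∧ zRw)).
(a): ✓.
(b): ✓.
(c): ✓.
(d): fails — w0R²w2, w0Rw2 but no w with w2R²w and w2Rw.
(e): fails — uR²w, uRx but no t with wR²t and xRt.
Valid on: (a), (b), (c).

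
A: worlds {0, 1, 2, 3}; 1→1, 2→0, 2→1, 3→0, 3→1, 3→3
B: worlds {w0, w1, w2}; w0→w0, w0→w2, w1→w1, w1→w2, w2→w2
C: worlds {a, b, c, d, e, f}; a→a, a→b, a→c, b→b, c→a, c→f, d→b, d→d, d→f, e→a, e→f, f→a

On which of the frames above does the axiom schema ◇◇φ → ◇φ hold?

This is the axiom for a generalized confluence (Geach) condition; its first-order frame correspondent is ∀x ∀y (xR²y → ∃w (y = w ∧ xRw)).
A: holds.
B: holds.
C: fails — aR²f but no w with f=w and aRw.

A, B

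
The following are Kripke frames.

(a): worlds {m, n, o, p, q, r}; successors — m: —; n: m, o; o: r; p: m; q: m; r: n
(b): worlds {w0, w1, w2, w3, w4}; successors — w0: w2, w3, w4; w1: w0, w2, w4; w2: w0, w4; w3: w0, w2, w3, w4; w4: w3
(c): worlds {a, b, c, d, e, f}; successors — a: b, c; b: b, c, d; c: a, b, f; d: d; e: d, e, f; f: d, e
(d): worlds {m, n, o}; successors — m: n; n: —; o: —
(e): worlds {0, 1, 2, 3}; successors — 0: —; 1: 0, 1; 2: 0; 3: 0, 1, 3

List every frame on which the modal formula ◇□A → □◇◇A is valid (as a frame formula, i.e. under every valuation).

The schema corresponds to a generalized confluence (Geach) condition: ∀x ∀y ∀z ((xRy ∧ xRz) → ∃w (yRw ∧ zR²w)).
(a): fails — nRm, nRm but no w with mRw and mR²w.
(b): holds.
(c): fails — bRc, bRd but no w with cRw and dR²w.
(d): fails — mRn, mRn but no w with nRw and nR²w.
(e): fails — 1R0, 1R0 but no w with 0Rw and 0R²w.

(b)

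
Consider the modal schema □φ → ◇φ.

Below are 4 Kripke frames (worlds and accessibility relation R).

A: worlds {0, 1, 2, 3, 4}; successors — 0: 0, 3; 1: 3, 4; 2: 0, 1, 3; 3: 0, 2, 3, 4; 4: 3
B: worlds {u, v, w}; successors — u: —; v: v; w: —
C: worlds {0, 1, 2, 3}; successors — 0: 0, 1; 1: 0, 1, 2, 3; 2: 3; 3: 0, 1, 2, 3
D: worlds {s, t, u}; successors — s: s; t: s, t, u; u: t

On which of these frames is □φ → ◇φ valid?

This is the axiom for seriality; its first-order frame correspondent is ∀x ∃y Rxy.
A: holds.
B: fails — world u has no successor.
C: holds.
D: holds.

A, C, D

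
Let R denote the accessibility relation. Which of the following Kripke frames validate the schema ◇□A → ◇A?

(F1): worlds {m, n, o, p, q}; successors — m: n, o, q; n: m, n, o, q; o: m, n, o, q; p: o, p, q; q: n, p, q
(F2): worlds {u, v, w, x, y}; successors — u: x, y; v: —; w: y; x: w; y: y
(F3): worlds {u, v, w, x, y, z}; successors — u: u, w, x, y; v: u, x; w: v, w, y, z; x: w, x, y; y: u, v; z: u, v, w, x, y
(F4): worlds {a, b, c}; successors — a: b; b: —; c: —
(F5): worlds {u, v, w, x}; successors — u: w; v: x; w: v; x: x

The schema corresponds to a generalized confluence (Geach) condition: ∀x ∀y (xRy → ∃w (yRw ∧ xRw)).
(F1): satisfies the condition.
(F2): fails — uRx but no t with xRt and uRt.
(F3): fails — wRv but no t with vRt and wRt.
(F4): fails — aRb but no w with bRw and aRw.
(F5): fails — uRw but no t with wRt and uRt.

(F1)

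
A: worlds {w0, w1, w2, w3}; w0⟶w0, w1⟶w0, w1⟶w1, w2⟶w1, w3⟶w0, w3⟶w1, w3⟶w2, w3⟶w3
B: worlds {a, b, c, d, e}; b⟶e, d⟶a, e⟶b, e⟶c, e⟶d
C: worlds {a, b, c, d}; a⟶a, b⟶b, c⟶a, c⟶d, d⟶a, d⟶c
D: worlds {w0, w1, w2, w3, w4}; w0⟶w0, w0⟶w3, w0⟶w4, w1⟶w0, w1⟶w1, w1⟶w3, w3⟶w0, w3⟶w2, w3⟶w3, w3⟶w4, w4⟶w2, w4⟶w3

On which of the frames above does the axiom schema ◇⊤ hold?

Frame correspondent (Sahlqvist): ∀x ∃y Rxy — i.e. seriality.
A: holds.
B: fails — world a has no successor.
C: holds.
D: fails — world w2 has no successor.

A, C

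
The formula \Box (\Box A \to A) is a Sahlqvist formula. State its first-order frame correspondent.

shift-reflexivity: \forall x \forall y (Rxy \to Ryy)

Suppose □(□A→A) is valid. Take Rxy and set V(A)={w : Ryw}. Then at y, □A holds; since □(□A→A) at x, □A→A at y, so A at y, i.e. Ryy.
The converse is a direct semantic check.
So the correspondent is shift-reflexivity.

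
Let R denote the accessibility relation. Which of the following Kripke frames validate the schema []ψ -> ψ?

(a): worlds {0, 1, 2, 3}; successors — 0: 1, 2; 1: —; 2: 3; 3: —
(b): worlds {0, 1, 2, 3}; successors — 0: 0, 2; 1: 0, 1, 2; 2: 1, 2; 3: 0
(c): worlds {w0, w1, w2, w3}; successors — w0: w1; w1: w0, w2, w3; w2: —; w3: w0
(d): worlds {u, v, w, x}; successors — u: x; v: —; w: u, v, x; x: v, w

none

This is the axiom for reflexivity; its first-order frame correspondent is forall x Rxx.
(a): fails — world 0 does not see itself.
(b): fails — world 3 does not see itself.
(c): fails — world w0 does not see itself.
(d): fails — world u does not see itself.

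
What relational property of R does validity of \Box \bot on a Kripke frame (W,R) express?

This is the Ver axiom.
Its frame correspondent is emptiness of R — \forall x \forall y \neg Rxy.

Emptiness of R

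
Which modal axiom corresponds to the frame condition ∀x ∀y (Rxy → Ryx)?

The condition is symmetry. The B schema p → □◇p defines it.
Suppose p→□◇p is valid. Take Rxy and set V(p)={x}. Then p at x, so □◇p at x, so ◇p at y, so some z with Ryz has p; z=x, i.e. Ryx.

p → □◇p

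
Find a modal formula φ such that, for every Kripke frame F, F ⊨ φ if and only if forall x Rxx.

□p → p

A defining formula is □p → p (the T axiom).
Suppose □p→p is valid. At any x set V(p)={w : Rxw}. Then □p holds at x, so p holds at x, i.e. Rxx.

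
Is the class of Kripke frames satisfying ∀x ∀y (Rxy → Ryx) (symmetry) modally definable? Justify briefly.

Definable; r → □◇r defines it

This is a Sahlqvist condition; the B axiom r → □◇r defines it.
Suppose r→□◇r is valid. Take Rxy and set V(r)={x}. Then r at x, so □◇r at x, so ◇r at y, so some z with Ryz has r; z=x, i.e. Ryx.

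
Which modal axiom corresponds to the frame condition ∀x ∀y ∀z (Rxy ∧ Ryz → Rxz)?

This is transitivity; the standard corresponding axiom is 4: □s → □□s.
Suppose □s→□□s is valid. Take Rxy, Ryz and set V(s)={w : Rxw}. Then □s at x, so □□s at x, so □s at y, so s at z, i.e. Rxz.

□s → □□s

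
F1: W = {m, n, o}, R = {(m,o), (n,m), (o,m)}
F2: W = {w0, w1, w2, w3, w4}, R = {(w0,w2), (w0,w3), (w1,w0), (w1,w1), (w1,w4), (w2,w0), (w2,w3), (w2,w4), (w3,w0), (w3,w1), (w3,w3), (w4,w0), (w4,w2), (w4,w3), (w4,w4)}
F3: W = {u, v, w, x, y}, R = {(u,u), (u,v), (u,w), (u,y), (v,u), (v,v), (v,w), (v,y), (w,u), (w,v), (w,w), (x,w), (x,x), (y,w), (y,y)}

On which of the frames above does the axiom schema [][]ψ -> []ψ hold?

F3

Frame correspondent (Sahlqvist): forall x forall y (Rxy -> exists z (Rxz & Rzy)) — i.e. density.
F1: fails — Rnm but no z with Rnz and Rzm.
F2: fails — Rw0w2 but no z with Rw0z and Rzw2.
F3: holds.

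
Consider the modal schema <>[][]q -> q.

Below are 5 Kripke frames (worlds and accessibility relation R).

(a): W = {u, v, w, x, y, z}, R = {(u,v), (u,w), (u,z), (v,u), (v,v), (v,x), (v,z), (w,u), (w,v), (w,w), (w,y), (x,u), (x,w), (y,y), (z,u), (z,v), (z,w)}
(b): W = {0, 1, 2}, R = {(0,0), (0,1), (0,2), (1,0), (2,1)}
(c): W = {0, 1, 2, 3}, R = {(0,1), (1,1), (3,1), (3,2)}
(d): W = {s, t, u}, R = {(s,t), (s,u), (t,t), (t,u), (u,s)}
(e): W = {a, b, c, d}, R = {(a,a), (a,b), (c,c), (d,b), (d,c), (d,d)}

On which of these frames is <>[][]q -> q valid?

(b)

Frame correspondent (Sahlqvist): forall x forall y (xRy -> exists w (y R^2 w & x = w)) — i.e. a generalized confluence (Geach) condition.
(a): fails — wRy but no t with yR²t and w=t.
(b): condition met.
(c): fails — 0R1 but no w with 1R²w and 0=w.
(d): fails — sRu but no w with uR²w and s=w.
(e): fails — aRb but no w with bR²w and a=w.
Valid on: (b).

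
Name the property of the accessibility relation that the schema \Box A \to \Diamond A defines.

Suppose □A→◇A is valid. At any x set V(A)=W. Then □A at x, so ◇A at x, so x has a successor.

Seriality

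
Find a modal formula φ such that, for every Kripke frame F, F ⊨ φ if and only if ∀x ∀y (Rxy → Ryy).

□(□ψ → ψ)

A defining formula is □(□ψ → ψ) (the T□ axiom).
Suppose □(□ψ→ψ) is valid. Take Rxy and set V(ψ)={w : Ryw}. Then at y, □ψ holds; since □(□ψ→ψ) at x, □ψ→ψ at y, so ψ at y, i.e. Ryy.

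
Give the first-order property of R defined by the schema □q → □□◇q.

∀x ∀z (xR²z → ∃w (xRw ∧ zRw))

This is a Sahlqvist (Geach-type) schema ◇^0□^1q → □^2◇^1q.
First-order correspondent: ∀x ∀z (xR²z → ∃w (xRw ∧ zRw)).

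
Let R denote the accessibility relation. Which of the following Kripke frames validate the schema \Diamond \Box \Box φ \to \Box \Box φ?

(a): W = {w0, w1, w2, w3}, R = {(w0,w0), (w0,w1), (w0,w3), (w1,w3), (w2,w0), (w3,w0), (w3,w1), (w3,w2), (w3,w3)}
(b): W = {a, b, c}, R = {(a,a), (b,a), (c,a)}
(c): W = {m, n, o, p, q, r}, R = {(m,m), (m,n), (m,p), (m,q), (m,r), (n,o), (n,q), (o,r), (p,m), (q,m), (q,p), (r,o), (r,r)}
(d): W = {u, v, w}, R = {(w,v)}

This is the axiom for a generalized confluence (Geach) condition; its first-order frame correspondent is \forall x \forall y \forall z ((xRy \wedge x R^2 z) \to \exists w (y R^2 w \wedge z = w)).
(a): fails — w3Rw2, w3R²w2 but no w with w2R²w and w2=w.
(b): condition met.
(c): fails — mRn, mR²n but no w with nR²w and n=w.
(d): condition met.
Valid on: (b), (d).

(b), (d)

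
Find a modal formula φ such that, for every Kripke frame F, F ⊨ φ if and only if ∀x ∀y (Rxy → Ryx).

The condition is symmetry. The B schema r → □◇r defines it.

r → □◇r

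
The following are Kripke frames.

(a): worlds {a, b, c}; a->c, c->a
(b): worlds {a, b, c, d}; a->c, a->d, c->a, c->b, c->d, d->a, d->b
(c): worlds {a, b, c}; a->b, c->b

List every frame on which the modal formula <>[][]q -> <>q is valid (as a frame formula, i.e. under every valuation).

The schema corresponds to a generalized confluence (Geach) condition: forall x forall y (xRy -> exists w (y R^2 w & xRw)).
(a): condition met.
(b): fails — cRb but no w with bR²w and cRw.
(c): fails — aRb but no w with bR²w and aRw.

(a)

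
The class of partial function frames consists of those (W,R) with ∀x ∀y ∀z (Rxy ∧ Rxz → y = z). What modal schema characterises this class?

◇s → □s

The condition is partial functionality. The CD schema ◇s → □s defines it.
Suppose ◇s→□s is valid. Take Rxy, Rxz and set V(s)={y}. Then ◇s at x, so □s at x, so s at z, i.e. z=y.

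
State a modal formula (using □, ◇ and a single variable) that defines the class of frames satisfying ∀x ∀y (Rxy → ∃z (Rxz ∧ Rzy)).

The condition is density. The C4 schema □□r → □r defines it.

□□r → □r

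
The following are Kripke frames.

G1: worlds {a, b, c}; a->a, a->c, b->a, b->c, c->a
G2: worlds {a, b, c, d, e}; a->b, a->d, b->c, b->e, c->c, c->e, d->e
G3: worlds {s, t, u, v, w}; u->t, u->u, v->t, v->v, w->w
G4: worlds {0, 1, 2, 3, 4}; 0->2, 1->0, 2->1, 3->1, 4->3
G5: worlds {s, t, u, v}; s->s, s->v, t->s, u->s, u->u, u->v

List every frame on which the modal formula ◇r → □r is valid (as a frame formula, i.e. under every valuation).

This is the axiom for partial functionality; its first-order frame correspondent is ∀x ∀y ∀z (Rxy ∧ Rxz → y = z).
G1: fails — a sees both a and c.
G2: fails — a sees both b and d.
G3: fails — u sees both t and u.
G4: satisfies the condition.
G5: fails — s sees both s and v.
Valid on: G4.

G4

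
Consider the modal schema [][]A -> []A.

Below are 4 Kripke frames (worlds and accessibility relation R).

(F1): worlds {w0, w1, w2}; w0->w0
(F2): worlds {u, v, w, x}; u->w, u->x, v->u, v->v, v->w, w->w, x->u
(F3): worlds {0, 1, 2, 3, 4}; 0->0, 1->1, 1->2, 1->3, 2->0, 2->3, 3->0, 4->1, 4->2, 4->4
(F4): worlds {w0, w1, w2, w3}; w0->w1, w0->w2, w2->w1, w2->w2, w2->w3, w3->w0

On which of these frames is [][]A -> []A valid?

The schema corresponds to density: forall x forall y (Rxy -> exists z (Rxz & Rzy)).
(F1): condition met.
(F2): fails — Rxu but no z with Rxz and Rzu.
(F3): fails — R23 but no z with R2z and Rz3.
(F4): fails — Rw3w0 but no z with Rw3z and Rzw0.

(F1)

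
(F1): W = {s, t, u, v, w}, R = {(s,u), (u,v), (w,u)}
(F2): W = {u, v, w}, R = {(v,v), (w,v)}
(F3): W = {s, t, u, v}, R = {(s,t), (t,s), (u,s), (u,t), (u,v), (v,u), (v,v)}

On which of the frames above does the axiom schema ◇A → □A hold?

This is the axiom for partial functionality; its first-order frame correspondent is ∀x ∀y ∀z (Rxy ∧ Rxz → y = z).
(F1): holds.
(F2): holds.
(F3): fails — u sees both s and t.
Valid on: (F1), (F2).

(F1), (F2)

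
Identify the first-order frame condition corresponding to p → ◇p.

This schema is equivalent to the T axiom □p → p.
Its frame correspondent is reflexivity — ∀x Rxx.

reflexivity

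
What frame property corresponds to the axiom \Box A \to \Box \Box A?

transitivity: \forall x \forall y \forall z (Rxy \wedge Ryz \to Rxz)

This is the 4 axiom.
It corresponds to transitivity: \forall x \forall y \forall z (Rxy \wedge Ryz \to Rxz).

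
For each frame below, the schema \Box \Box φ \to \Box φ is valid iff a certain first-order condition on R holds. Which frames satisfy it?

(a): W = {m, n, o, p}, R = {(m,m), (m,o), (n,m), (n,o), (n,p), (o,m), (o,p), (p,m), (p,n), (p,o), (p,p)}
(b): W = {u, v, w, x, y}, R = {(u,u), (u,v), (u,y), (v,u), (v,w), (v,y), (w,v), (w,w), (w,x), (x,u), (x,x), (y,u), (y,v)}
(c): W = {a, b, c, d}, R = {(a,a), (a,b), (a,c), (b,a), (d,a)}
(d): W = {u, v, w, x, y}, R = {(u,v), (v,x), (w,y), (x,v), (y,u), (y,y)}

The schema corresponds to density: \forall x \forall y (Rxy \to \exists z (Rxz \wedge Rzy)).
(a): ✓.
(b): ✓.
(c): ✓.
(d): fails — Ruv but no z with Ruz and Rzv.

(a), (b), (c)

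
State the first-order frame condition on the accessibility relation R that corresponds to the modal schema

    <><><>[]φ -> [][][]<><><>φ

This is a Sahlqvist (Geach-type) schema ◇^3□^1φ → □^3◇^3φ.
Minimal-valuation argument: fix x; take any y with xR^3y and any z with xR^3z. Set V(φ) to the set of worlds R-reachable from y in exactly 1 step. Then □^1φ holds at y, so the antecedent holds at x; validity forces ◇^3φ at z, giving a w with zR^3w and yR^1w.
First-order correspondent: forall x forall y forall z ((x R^3 y & x R^3 z) -> exists w (yRw & z R^3 w)).

forall x forall y forall z ((x R^3 y & x R^3 z) -> exists w (yRw & z R^3 w))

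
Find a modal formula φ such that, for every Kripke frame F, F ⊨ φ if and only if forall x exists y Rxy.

This is seriality; the standard corresponding axiom is D: □p → ◇p.
Suppose □p→◇p is valid. At any x set V(p)=W. Then □p at x, so ◇p at x, so x has a successor.

□p → ◇p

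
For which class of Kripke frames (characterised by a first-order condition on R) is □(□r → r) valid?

shift-reflexivity

This is the T□ axiom.
Its frame correspondent is shift-reflexivity — ∀x ∀y (Rxy → Ryy).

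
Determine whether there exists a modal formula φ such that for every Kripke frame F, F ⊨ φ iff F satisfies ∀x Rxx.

Yes: it is reflexivity, defined by the T schema □q → q.
Suppose □q→q is valid. At any x set V(q)={w : Rxw}. Then □q holds at x, so q holds at x, i.e. Rxx.

Yes, by □q → q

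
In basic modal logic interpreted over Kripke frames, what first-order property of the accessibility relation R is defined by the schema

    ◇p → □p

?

Suppose ◇p→□p is valid. Take Rxy, Rxz and set V(p)={y}. Then ◇p at x, so □p at x, so p at z, i.e. z=y.

Partial functionality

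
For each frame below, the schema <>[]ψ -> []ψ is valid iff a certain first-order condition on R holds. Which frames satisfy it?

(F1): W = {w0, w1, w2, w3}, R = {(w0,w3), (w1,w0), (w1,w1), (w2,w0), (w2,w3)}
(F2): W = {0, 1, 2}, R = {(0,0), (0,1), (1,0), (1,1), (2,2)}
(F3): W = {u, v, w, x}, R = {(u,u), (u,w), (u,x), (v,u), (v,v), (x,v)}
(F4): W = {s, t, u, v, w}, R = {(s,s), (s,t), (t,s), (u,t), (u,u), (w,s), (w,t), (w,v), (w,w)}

This is the axiom for a generalized confluence (Geach) condition; its first-order frame correspondent is forall x forall y forall z ((xRy & xRz) -> exists w (yRw & z = w)).
(F1): fails — w0Rw3, w0Rw3 but no w with w3Rw and w3=w.
(F2): holds.
(F3): fails — uRw, uRu but no t with wRt and u=t.
(F4): fails — sRt, sRt but no w* with tRw* and t=w*.

(F2)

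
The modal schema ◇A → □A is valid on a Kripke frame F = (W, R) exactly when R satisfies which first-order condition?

partial functionality

Suppose ◇A→□A is valid. Take Rxy, Rxz and set V(A)={y}. Then ◇A at x, so □A at x, so A at z, i.e. z=y.
Conversely, any frame satisfying ∀x ∀y ∀z (Rxy ∧ Rxz → y = z) validates the schema.
Frame condition: ∀x ∀y ∀z (Rxy ∧ Rxz → y = z).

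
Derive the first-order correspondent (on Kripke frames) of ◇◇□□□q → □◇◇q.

∀x ∀y ∀z ((xR²y ∧ xRz) → ∃w (yR³w ∧ zR²w))

This is a Sahlqvist (Geach-type) schema ◇^2□^3q → □^1◇^2q.
Minimal-valuation argument: fix x; take any y with xR^2y and any z with xR^1z. Set V(q) to the set of worlds R-reachable from y in exactly 3 steps. Then □^3q holds at y, so the antecedent holds at x; validity forces ◇^2q at z, giving a w with zR^2w and yR^3w.
First-order correspondent: ∀x ∀y ∀z ((xR²y ∧ xRz) → ∃w (yR³w ∧ zR²w)).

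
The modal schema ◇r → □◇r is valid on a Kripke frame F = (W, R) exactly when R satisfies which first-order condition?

Suppose ◇r→□◇r is valid. Take Rxy, Rxz and set V(r)={y}. Then ◇r at x, so □◇r at x, so ◇r at z, so some w with Rzw has r; w=y, i.e. Rzy. By symmetry of the argument, Ryz.

the Euclidean property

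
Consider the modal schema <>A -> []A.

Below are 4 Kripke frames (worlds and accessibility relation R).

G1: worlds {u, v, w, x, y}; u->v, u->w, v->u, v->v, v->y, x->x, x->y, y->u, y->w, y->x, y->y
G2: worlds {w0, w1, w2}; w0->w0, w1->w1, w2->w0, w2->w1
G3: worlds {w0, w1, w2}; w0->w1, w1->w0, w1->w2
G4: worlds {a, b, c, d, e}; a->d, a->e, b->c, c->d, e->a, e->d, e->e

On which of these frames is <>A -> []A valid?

Frame correspondent (Sahlqvist): forall x forall y forall z (Rxy & Rxz -> y = z) — i.e. partial functionality.
G1: fails — u sees both v and w.
G2: fails — w2 sees both w0 and w1.
G3: fails — w1 sees both w0 and w2.
G4: fails — a sees both d and e.
Valid on no frame.

none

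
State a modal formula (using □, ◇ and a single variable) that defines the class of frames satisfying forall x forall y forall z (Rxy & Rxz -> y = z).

A defining formula is ◇r → □r (the CD axiom).

◇r → □r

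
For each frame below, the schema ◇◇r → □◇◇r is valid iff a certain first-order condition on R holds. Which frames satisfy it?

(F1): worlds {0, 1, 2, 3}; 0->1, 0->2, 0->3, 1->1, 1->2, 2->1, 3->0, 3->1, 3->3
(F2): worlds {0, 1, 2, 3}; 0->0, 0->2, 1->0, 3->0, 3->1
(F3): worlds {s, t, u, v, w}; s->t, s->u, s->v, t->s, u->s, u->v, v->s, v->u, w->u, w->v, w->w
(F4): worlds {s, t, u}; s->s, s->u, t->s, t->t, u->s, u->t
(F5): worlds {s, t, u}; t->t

This is the axiom for a generalized confluence (Geach) condition; its first-order frame correspondent is ∀x ∀y ∀z ((xR²y ∧ xRz) → ∃w (y = w ∧ zR²w)).
(F1): fails — 0R²0, 0R1 but no w with 0=w and 1R²w.
(F2): fails — 0R²0, 0R2 but no w with 0=w and 2R²w.
(F3): fails — sR²s, sRt but no w* with s=w* and tR²w*.
(F4): ✓.
(F5): ✓.

(F4), (F5)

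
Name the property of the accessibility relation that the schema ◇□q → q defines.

symmetry

Equivalently (dual form): q → □◇q.
Suppose q→□◇q is valid. Take Rxy and set V(q)={x}. Then q at x, so □◇q at x, so ◇q at y, so some z with Ryz has q; z=x, i.e. Ryx.
Conversely, on a frame with symmetry the schema holds at every world under every valuation.
Frame condition: ∀x ∀y (Rxy → Ryx).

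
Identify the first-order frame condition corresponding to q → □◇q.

Symmetry

Suppose q→□◇q is valid. Take Rxy and set V(q)={x}. Then q at x, so □◇q at x, so ◇q at y, so some z with Ryz has q; z=x, i.e. Ryx.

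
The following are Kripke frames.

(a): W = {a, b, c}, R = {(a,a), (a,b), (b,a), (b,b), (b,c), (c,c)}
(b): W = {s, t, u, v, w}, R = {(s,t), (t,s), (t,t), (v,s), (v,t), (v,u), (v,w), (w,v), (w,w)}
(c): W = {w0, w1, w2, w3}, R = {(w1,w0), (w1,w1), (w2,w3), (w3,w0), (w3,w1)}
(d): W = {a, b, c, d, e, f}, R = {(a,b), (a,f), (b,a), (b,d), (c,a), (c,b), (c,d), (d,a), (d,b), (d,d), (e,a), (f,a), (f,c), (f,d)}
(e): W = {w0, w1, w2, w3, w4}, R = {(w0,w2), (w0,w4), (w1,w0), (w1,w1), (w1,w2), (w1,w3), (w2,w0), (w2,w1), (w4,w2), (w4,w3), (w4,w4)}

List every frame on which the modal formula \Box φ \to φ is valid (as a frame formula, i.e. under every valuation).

(a)

Frame correspondent (Sahlqvist): \forall x Rxx — i.e. reflexivity.
(a): holds.
(b): fails — world s does not see itself.
(c): fails — world w0 does not see itself.
(d): fails — world a does not see itself.
(e): fails — world w0 does not see itself.
Valid on: (a).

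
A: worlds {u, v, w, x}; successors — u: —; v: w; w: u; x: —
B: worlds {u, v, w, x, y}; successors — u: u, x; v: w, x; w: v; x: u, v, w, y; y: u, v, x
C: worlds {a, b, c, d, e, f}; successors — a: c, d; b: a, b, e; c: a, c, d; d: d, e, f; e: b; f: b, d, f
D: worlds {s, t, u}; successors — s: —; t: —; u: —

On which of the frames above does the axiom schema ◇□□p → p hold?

The schema corresponds to a generalized confluence (Geach) condition: ∀x ∀y (xRy → ∃w (yR²w ∧ x = w)).
A: fails — vRw but no t with wR²t and v=t.
B: fails — vRw but no t with wR²t and v=t.
C: fails — aRd but no w with dR²w and a=w.
D: ✓.

D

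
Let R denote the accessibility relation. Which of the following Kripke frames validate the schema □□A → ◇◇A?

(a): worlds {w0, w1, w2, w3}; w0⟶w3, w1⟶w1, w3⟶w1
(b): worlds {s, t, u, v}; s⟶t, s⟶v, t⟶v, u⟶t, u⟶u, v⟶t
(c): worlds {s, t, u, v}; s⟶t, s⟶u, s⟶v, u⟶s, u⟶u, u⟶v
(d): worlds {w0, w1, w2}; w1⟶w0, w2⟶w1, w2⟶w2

(b)

Frame correspondent (Sahlqvist): ∀x ∃w (xR²w ∧ xR²w) — i.e. a generalized confluence (Geach) condition.
(a): fails — at w2 but no w with w2R²w and w2R²w.
(b): ✓.
(c): fails — at t but no w with tR²w and tR²w.
(d): fails — at w0 but no w with w0R²w and w0R²w.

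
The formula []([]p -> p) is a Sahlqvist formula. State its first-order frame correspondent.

shift-reflexivity

Suppose □(□p→p) is valid. Take Rxy and set V(p)={w : Ryw}. Then at y, □p holds; since □(□p→p) at x, □p→p at y, so p at y, i.e. Ryy.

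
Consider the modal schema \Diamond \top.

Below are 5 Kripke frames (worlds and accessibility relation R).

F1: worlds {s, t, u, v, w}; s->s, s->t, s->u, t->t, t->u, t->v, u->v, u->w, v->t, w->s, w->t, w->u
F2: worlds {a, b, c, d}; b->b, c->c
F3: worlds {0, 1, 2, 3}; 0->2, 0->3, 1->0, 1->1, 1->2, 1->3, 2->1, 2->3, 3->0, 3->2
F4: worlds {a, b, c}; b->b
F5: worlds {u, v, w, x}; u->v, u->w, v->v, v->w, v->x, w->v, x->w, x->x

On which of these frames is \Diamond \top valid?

F1, F3, F5

This is the axiom for seriality; its first-order frame correspondent is \forall x \exists y Rxy.
F1: holds.
F2: fails — world a has no successor.
F3: holds.
F4: fails — world a has no successor.
F5: holds.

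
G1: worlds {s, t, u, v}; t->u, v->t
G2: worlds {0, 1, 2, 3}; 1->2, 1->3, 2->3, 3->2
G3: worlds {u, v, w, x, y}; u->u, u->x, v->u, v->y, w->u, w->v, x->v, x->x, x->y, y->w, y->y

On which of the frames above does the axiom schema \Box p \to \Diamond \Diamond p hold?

G3

The schema corresponds to a generalized confluence (Geach) condition: \forall x \exists w (xRw \wedge x R^2 w).
G1: fails — at s but no w with sRw and sR²w.
G2: fails — at 0 but no w with 0Rw and 0R²w.
G3: satisfies the condition.
Valid on: G3.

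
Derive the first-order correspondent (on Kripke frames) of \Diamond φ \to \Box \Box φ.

\forall x \forall y \forall z ((xRy \wedge x R^2 z) \to \exists w (y = w \wedge z = w))

This is a Sahlqvist (Geach-type) schema ◇^1□^0φ → □^2◇^0φ.
Minimal-valuation argument: fix x; take any y with xR^1y and any z with xR^2z. Set V(φ) to the set of worlds R-reachable from y in exactly 0 steps. Then □^0φ holds at y, so the antecedent holds at x; validity forces ◇^0φ at z, giving a w with zR^0w and yR^0w.
First-order correspondent: \forall x \forall y \forall z ((xRy \wedge x R^2 z) \to \exists w (y = w \wedge z = w)).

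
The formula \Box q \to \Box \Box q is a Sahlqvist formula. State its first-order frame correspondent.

Suppose □q→□□q is valid. Take Rxy, Ryz and set V(q)={w : Rxw}. Then □q at x, so □□q at x, so □q at y, so q at z, i.e. Rxz.
Conversely, any frame satisfying \forall x \forall y \forall z (Rxy \wedge Ryz \to Rxz) validates the schema.
So the correspondent is transitivity.

Transitivity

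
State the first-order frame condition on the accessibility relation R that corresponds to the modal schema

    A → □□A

This is a Sahlqvist (Geach-type) schema ◇^0□^0A → □^2◇^0A.
First-order correspondent: ∀x ∀z (xR²z → ∃w (x = w ∧ z = w)).

∀x ∀z (xR²z → ∃w (x = w ∧ z = w))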